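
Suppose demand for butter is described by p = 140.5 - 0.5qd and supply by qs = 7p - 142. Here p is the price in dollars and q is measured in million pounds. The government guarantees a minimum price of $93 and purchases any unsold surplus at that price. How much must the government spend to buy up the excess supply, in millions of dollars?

38502

Rearranging demand gives qd = 281 - 2p. Equilibrium: 281 - 2p = 7p - 142, so 423 = 9p and p* = 47, q* = 187.
Because the floor (93) lies above the market-clearing price, it is binding.
At p = 93: qd = 281 - 2·93 = 95 and qs = 7·93 - 142 = 509.
Surplus = qs - qd = 414.
Government expenditure = surplus × support price = 414 × 93 = 38502.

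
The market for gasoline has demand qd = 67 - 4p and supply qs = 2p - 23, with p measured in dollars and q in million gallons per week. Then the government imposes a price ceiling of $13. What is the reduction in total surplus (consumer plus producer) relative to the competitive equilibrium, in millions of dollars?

Setting quantity demanded equal to quantity supplied, 67 - 4p = 2p - 23, gives p* = 15 and q* = 7.
Because the ceiling (13) lies below the market-clearing price, it is binding.
At p = 13: qd = 67 - 4·13 = 15 and qs = 2·13 - 23 = 3.
Quantity traded falls to 3. At q = 3 the demand price is (67 - 3)/4 = 16 and the supply price is (23 + 3)/2 = 13.
Deadweight loss = ½ · (16 - 13) · (7 - 3) = ½ · 3 · 4 = 6.

6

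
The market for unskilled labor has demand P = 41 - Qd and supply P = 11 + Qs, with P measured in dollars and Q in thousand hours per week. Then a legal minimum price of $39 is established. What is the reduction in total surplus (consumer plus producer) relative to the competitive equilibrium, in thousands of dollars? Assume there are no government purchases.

169

Rearranging demand gives Qd = 41 - P; rearranging supply gives Qs = P - 11. In a free market, 41 - P = P - 11 gives the equilibrium P* = 26, Q* = 15.
The floor of 39 is above the equilibrium price 26, so it binds.
At P = 39: Qd = 41 - 39 = 2 and Qs = 39 - 11 = 28.
Quantity traded falls to 2. At Q = 2 the demand price is 41 - 2 = 39 and the supply price is 11 + 2 = 13.
Deadweight loss = ½ · (39 - 13) · (15 - 2) = ½ · 26 · 13 = 169.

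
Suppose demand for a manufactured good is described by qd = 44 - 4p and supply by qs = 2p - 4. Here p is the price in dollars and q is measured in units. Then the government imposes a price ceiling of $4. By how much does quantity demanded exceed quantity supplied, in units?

24

Setting quantity demanded equal to quantity supplied, 44 - 4p = 2p - 4, gives p* = 8 and q* = 12.
Because the ceiling (4) lies below the market-clearing price, it is binding.
At p = 4: qd = 44 - 4·4 = 28 and qs = 2·4 - 4 = 4.
Shortage = qd - qs = 28 - 4 = 24.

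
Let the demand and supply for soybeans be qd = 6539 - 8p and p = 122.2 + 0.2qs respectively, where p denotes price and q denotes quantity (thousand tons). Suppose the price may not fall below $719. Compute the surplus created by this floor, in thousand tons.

Rearranging supply gives qs = 5p - 611. Setting quantity demanded equal to quantity supplied, 6539 - 8p = 5p - 611, gives p* = 550 and q* = 2139.
The floor of 719 is above the equilibrium price 550, so it binds.
At p = 719: qd = 6539 - 8·719 = 787 and qs = 5·719 - 611 = 2984.
Surplus = qs - qd = 2984 - 787 = 2197.

2197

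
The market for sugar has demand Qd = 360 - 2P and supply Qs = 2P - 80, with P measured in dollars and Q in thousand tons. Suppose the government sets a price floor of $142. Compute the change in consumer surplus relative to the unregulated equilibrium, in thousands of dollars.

Setting quantity demanded equal to quantity supplied, 360 - 2P = 2P - 80, gives P* = 110 and Q* = 140.
Because the floor (142) lies above the market-clearing price, it is binding.
At P = 142: Qd = 360 - 2·142 = 76 and Qs = 2·142 - 80 = 204.
Consumer surplus without the control is ½ · (180 - 110) · 140 = 4900.
With the floor, consumers buy 76 units at 142, so CS = ½ · (180 - 142) · 76 = 1444.
Change in consumer surplus = 1444 - 4900 = -3456.

-3456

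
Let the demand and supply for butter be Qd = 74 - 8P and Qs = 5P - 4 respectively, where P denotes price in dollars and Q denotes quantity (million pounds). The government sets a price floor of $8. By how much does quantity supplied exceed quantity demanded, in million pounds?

26

Without the control the market clears where 74 - 8P = 5P - 4, i.e. P* = 6 and Q* = 26.
The floor of 8 is above the equilibrium price 6, so it binds.
At P = 8: Qd = 74 - 8·8 = 10 and Qs = 5·8 - 4 = 36.
Surplus = Qs - Qd = 36 - 10 = 26.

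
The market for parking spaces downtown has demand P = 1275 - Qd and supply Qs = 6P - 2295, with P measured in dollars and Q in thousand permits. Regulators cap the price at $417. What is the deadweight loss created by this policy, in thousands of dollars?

Rearranging demand gives Qd = 1275 - P. Equilibrium: 1275 - P = 6P - 2295, so 3570 = 7P and P* = 510, Q* = 765.
Since 417 < 510, the ceiling is binding.
At P = 417: Qd = 1275 - 417 = 858 and Qs = 6·417 - 2295 = 207.
Quantity traded falls to 207. At Q = 207 the demand price is 1275 - 207 = 1068 and the supply price is (2295 + 207)/6 = 417.
Deadweight loss = ½ · (1068 - 417) · (765 - 207) = ½ · 651 · 558 = 181629.

181629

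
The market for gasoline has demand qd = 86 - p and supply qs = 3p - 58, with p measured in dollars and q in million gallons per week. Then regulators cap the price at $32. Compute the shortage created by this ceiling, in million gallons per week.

Without the control the market clears where 86 - p = 3p - 58, i.e. p* = 36 and q* = 50.
Since 32 < 36, the ceiling is binding.
At p = 32: qd = 86 - 32 = 54 and qs = 3·32 - 58 = 38.
Shortage = qd - qs = 54 - 38 = 16.

16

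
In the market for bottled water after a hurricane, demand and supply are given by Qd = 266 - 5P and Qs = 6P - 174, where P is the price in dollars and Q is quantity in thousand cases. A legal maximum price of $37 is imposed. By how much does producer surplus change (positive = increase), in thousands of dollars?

Without the control the market clears where 266 - 5P = 6P - 174, i.e. P* = 40 and Q* = 66.
Because the ceiling (37) lies below the market-clearing price, it is binding.
At P = 37: Qd = 266 - 5·37 = 81 and Qs = 6·37 - 174 = 48.
Producer surplus without the control is ½ · (40 - 29) · 66 = 363.
With the ceiling, producers sell 48 units at 37, so PS = ½ · (37 - 29) · 48 = 192.
Change in producer surplus = 192 - 363 = -171.

-171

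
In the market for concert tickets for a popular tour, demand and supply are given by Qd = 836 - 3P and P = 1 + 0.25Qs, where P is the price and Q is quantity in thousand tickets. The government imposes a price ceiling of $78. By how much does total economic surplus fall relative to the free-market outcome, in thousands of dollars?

8232

Rearranging supply gives Qs = 4P - 4. In a free market, 836 - 3P = 4P - 4 gives the equilibrium P* = 120, Q* = 476.
Since 78 < 120, the ceiling is binding.
At P = 78: Qd = 836 - 3·78 = 602 and Qs = 4·78 - 4 = 308.
Quantity traded falls to 308. At Q = 308 the demand price is (836 - 308)/3 = 176 and the supply price is (4 + 308)/4 = 78.
Deadweight loss = ½ · (176 - 78) · (476 - 308) = ½ · 98 · 168 = 8232.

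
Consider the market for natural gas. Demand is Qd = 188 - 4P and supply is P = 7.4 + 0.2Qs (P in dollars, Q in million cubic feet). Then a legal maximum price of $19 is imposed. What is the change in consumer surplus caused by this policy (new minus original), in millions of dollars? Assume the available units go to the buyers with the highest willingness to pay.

Rearranging supply gives Qs = 5P - 37. Setting quantity demanded equal to quantity supplied, 188 - 4P = 5P - 37, gives P* = 25 and Q* = 88.
Since 19 < 25, the ceiling is binding.
At P = 19: Qd = 188 - 4·19 = 112 and Qs = 5·19 - 37 = 58.
Consumer surplus without the control is ½ · (47 - 25) · 88 = 968.
With the ceiling, 58 units are sold at 19 (assume they go to the highest-value buyers). The demand price at Q = 58 is 32.5, so CS = ½ · [(47 - 19) + (32.5 - 19)] · 58 = 1203.5.
Change in consumer surplus = 1203.5 - 968 = 235.5.

235.5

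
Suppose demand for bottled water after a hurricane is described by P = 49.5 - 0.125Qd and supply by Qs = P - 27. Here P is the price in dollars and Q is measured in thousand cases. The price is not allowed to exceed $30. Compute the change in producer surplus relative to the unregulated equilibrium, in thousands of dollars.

Rearranging demand gives Qd = 396 - 8P. Setting quantity demanded equal to quantity supplied, 396 - 8P = P - 27, gives P* = 47 and Q* = 20.
The ceiling of 30 is below the equilibrium price 47, so it binds.
At P = 30: Qd = 396 - 8·30 = 156 and Qs = 30 - 27 = 3.
Producer surplus without the control is ½ · (47 - 27) · 20 = 200.
With the ceiling, producers sell 3 units at 30, so PS = ½ · (30 - 27) · 3 = 4.5.
Change in producer surplus = 4.5 - 200 = -195.5.

-195.5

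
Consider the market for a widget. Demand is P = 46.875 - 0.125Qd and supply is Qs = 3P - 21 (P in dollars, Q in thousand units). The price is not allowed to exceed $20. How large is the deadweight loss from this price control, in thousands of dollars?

Rearranging demand gives Qd = 375 - 8P. Equilibrium: 375 - 8P = 3P - 21, so 396 = 11P and P* = 36, Q* = 87.
The ceiling of 20 is below the equilibrium price 36, so it binds.
At P = 20: Qd = 375 - 8·20 = 215 and Qs = 3·20 - 21 = 39.
Quantity traded falls to 39. At Q = 39 the demand price is (375 - 39)/8 = 42 and the supply price is (21 + 39)/3 = 20.
Deadweight loss = ½ · (42 - 20) · (87 - 39) = ½ · 22 · 48 = 528.

528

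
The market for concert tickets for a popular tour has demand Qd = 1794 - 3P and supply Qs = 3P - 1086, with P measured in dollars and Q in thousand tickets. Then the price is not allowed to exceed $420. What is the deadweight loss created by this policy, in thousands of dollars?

Without the control the market clears where 1794 - 3P = 3P - 1086, i.e. P* = 480 and Q* = 354.
Because the ceiling (420) lies below the market-clearing price, it is binding.
At P = 420: Qd = 1794 - 3·420 = 534 and Qs = 3·420 - 1086 = 174.
Quantity traded falls to 174. At Q = 174 the demand price is (1794 - 174)/3 = 540 and the supply price is (1086 + 174)/3 = 420.
Deadweight loss = ½ · (540 - 420) · (354 - 174) = ½ · 120 · 180 = 10800.

10800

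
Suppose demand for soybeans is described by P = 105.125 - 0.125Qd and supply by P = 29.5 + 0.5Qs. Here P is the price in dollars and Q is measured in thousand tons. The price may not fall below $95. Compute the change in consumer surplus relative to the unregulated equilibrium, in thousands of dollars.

-505

Rearranging demand gives Qd = 841 - 8P; rearranging supply gives Qs = 2P - 59. Without the control the market clears where 841 - 8P = 2P - 59, i.e. P* = 90 and Q* = 121.
The floor of 95 is above the equilibrium price 90, so it binds.
At P = 95: Qd = 841 - 8·95 = 81 and Qs = 2·95 - 59 = 131.
Consumer surplus without the control is ½ · (105.125 - 90) · 121 = 915.0625.
With the floor, consumers buy 81 units at 95, so CS = ½ · (105.125 - 95) · 81 = 410.0625.
Change in consumer surplus = 410.0625 - 915.0625 = -505.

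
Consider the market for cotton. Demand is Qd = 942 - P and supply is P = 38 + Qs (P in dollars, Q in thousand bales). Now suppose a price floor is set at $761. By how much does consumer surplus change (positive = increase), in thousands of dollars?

Rearranging supply gives Qs = P - 38. Without the control the market clears where 942 - P = P - 38, i.e. P* = 490 and Q* = 452.
The floor of 761 is above the equilibrium price 490, so it binds.
At P = 761: Qd = 942 - 761 = 181 and Qs = 761 - 38 = 723.
Consumer surplus without the control is ½ · (942 - 490) · 452 = 102152.
With the floor, consumers buy 181 units at 761, so CS = ½ · (942 - 761) · 181 = 16380.5.
Change in consumer surplus = 16380.5 - 102152 = -85771.5.

-85771.5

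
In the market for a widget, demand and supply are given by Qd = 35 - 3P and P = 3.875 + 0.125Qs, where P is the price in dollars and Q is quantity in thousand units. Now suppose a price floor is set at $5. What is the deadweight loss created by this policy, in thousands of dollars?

0

Rearranging supply gives Qs = 8P - 31. Without the control the market clears where 35 - 3P = 8P - 31, i.e. P* = 6 and Q* = 17.
The floor of 5 is below the equilibrium price 6, so it is not binding; the market clears at P* = 6, Q* = 17.
Since the control does not bind, no trades are prevented and deadweight loss is zero.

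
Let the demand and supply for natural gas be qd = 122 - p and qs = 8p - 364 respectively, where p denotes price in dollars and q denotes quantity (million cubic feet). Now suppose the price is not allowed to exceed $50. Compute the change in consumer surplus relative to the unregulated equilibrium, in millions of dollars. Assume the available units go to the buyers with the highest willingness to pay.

Setting quantity demanded equal to quantity supplied, 122 - p = 8p - 364, gives p* = 54 and q* = 68.
The ceiling of 50 is below the equilibrium price 54, so it binds.
At p = 50: qd = 122 - 50 = 72 and qs = 8·50 - 364 = 36.
Consumer surplus without the control is ½ · (122 - 54) · 68 = 2312.
With the ceiling, 36 units are sold at 50 (assume they go to the highest-value buyers). The demand price at q = 36 is 86, so CS = ½ · [(122 - 50) + (86 - 50)] · 36 = 1944.
Change in consumer surplus = 1944 - 2312 = -368.

-368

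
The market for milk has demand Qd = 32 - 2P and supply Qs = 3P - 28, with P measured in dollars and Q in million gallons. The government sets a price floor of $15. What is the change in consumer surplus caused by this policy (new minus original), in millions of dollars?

-15

In a free market, 32 - 2P = 3P - 28 gives the equilibrium P* = 12, Q* = 8.
Because the floor (15) lies above the market-clearing price, it is binding.
At P = 15: Qd = 32 - 2·15 = 2 and Qs = 3·15 - 28 = 17.
Consumer surplus without the control is ½ · (16 - 12) · 8 = 16.
With the floor, consumers buy 2 units at 15, so CS = ½ · (16 - 15) · 2 = 1.
Change in consumer surplus = 1 - 16 = -15.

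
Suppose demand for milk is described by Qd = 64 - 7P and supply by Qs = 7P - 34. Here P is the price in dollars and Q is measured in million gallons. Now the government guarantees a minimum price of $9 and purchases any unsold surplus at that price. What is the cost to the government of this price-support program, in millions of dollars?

Equilibrium: 64 - 7P = 7P - 34, so 98 = 14P and P* = 7, Q* = 15.
Since 9 > 7, the floor is binding.
At P = 9: Qd = 64 - 7·9 = 1 and Qs = 7·9 - 34 = 29.
Surplus = Qs - Qd = 28.
Government expenditure = surplus × support price = 28 × 9 = 252.

252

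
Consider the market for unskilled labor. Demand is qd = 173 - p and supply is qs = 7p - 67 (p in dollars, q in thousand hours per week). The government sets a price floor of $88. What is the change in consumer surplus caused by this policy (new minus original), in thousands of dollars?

Setting quantity demanded equal to quantity supplied, 173 - p = 7p - 67, gives p* = 30 and q* = 143.
Since 88 > 30, the floor is binding.
At p = 88: qd = 173 - 88 = 85 and qs = 7·88 - 67 = 549.
Consumer surplus without the control is ½ · (173 - 30) · 143 = 10224.5.
With the floor, consumers buy 85 units at 88, so CS = ½ · (173 - 88) · 85 = 3612.5.
Change in consumer surplus = 3612.5 - 10224.5 = -6612.

-6612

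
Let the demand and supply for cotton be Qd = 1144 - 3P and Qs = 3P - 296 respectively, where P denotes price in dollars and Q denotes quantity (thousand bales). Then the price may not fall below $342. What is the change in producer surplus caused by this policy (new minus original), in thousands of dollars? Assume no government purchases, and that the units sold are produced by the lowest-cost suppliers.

-3570

Equilibrium: 1144 - 3P = 3P - 296, so 1440 = 6P and P* = 240, Q* = 424.
The floor of 342 is above the equilibrium price 240, so it binds.
At P = 342: Qd = 1144 - 3·342 = 118 and Qs = 3·342 - 296 = 730.
Producer surplus without the control is ½ · (240 - 296/3) · 424 = 89888/3.
With the floor, 118 units are sold at 342. The supply price at Q = 118 is 138, so PS = ½ · [(342 - 296/3) + (342 - 138)] · 118 = 79178/3.
Change in producer surplus = 79178/3 - 89888/3 = -3570.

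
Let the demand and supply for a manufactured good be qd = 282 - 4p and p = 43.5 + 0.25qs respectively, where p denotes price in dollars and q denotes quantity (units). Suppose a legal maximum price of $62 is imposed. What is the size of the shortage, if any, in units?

Rearranging supply gives qs = 4p - 174. In a free market, 282 - 4p = 4p - 174 gives the equilibrium p* = 57, q* = 54.
Since 62 is above p* = 57, the ceiling does not bind and the free-market outcome prevails.
Since the control does not bind, there is no shortage.

0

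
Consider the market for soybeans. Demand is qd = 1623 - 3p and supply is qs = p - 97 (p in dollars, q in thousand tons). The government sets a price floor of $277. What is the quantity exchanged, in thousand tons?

333

Setting quantity demanded equal to quantity supplied, 1623 - 3p = p - 97, gives p* = 430 and q* = 333.
Since 277 is below p* = 430, the floor does not bind and the free-market outcome prevails.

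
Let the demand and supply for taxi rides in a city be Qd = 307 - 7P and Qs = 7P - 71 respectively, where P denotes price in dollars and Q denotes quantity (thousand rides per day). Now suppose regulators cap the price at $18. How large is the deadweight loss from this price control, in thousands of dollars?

567

Equilibrium: 307 - 7P = 7P - 71, so 378 = 14P and P* = 27, Q* = 118.
Since 18 < 27, the ceiling is binding.
At P = 18: Qd = 307 - 7·18 = 181 and Qs = 7·18 - 71 = 55.
Quantity traded falls to 55. At Q = 55 the demand price is (307 - 55)/7 = 36 and the supply price is (71 + 55)/7 = 18.
Deadweight loss = ½ · (36 - 18) · (118 - 55) = ½ · 18 · 63 = 567.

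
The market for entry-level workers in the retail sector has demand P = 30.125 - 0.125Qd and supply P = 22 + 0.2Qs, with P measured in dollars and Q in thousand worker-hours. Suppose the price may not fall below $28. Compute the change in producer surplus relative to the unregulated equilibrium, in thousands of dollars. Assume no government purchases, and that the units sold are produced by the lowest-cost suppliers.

10.6

Rearranging demand gives Qd = 241 - 8P; rearranging supply gives Qs = 5P - 110. Equilibrium: 241 - 8P = 5P - 110, so 351 = 13P and P* = 27, Q* = 25.
Because the floor (28) lies above the market-clearing price, it is binding.
At P = 28: Qd = 241 - 8·28 = 17 and Qs = 5·28 - 110 = 30.
Producer surplus without the control is ½ · (27 - 22) · 25 = 62.5.
With the floor, 17 units are sold at 28. The supply price at Q = 17 is 25.4, so PS = ½ · [(28 - 22) + (28 - 25.4)] · 17 = 73.1.
Change in producer surplus = 73.1 - 62.5 = 10.6.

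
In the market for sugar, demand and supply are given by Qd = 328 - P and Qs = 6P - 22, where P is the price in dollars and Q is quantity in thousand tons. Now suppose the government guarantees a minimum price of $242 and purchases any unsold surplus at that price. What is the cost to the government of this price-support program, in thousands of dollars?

325248

Without the control the market clears where 328 - P = 6P - 22, i.e. P* = 50 and Q* = 278.
Because the floor (242) lies above the market-clearing price, it is binding.
At P = 242: Qd = 328 - 242 = 86 and Qs = 6·242 - 22 = 1430.
Surplus = Qs - Qd = 1344.
Government expenditure = surplus × support price = 1344 × 242 = 325248.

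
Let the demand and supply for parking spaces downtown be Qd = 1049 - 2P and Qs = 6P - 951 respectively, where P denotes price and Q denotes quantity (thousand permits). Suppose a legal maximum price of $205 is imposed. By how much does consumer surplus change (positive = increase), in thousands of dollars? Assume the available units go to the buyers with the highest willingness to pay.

-5670

In a free market, 1049 - 2P = 6P - 951 gives the equilibrium P* = 250, Q* = 549.
Because the ceiling (205) lies below the market-clearing price, it is binding.
At P = 205: Qd = 1049 - 2·205 = 639 and Qs = 6·205 - 951 = 279.
Consumer surplus without the control is ½ · (524.5 - 250) · 549 = 75350.25.
With the ceiling, 279 units are sold at 205 (assume they go to the highest-value buyers). The demand price at Q = 279 is 385, so CS = ½ · [(524.5 - 205) + (385 - 205)] · 279 = 69680.25.
Change in consumer surplus = 69680.25 - 75350.25 = -5670.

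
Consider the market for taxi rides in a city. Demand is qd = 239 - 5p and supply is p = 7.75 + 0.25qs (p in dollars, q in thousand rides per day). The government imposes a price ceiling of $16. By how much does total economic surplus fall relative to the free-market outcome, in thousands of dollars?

705.6

Rearranging supply gives qs = 4p - 31. Without the control the market clears where 239 - 5p = 4p - 31, i.e. p* = 30 and q* = 89.
Since 16 < 30, the ceiling is binding.
At p = 16: qd = 239 - 5·16 = 159 and qs = 4·16 - 31 = 33.
Quantity traded falls to 33. At q = 33 the demand price is (239 - 33)/5 = 41.2 and the supply price is (31 + 33)/4 = 16.
Deadweight loss = ½ · (41.2 - 16) · (89 - 33) = ½ · 25.2 · 56 = 705.6.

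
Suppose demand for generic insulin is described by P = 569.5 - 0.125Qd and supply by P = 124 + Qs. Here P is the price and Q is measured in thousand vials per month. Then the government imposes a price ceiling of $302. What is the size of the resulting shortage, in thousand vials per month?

1962

Rearranging demand gives Qd = 4556 - 8P; rearranging supply gives Qs = P - 124. Without the control the market clears where 4556 - 8P = P - 124, i.e. P* = 520 and Q* = 396.
The ceiling of 302 is below the equilibrium price 520, so it binds.
At P = 302: Qd = 4556 - 8·302 = 2140 and Qs = 302 - 124 = 178.
Shortage = Qd - Qs = 2140 - 178 = 1962.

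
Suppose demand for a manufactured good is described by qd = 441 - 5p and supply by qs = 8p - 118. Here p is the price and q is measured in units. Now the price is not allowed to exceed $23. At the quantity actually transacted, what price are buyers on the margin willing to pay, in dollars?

Equilibrium: 441 - 5p = 8p - 118, so 559 = 13p and p* = 43, q* = 226.
The ceiling of 23 is below the equilibrium price 43, so it binds.
At p = 23: qd = 441 - 5·23 = 326 and qs = 8·23 - 118 = 66.
Only 66 units reach the market. On the demand curve, the marginal buyer's willingness to pay at q = 66 is (441 - 66)/5 = 75.

75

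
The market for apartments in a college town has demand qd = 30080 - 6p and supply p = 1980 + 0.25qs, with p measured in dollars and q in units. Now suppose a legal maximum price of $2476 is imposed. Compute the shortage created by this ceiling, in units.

13240

Rearranging supply gives qs = 4p - 7920. Without the control the market clears where 30080 - 6p = 4p - 7920, i.e. p* = 3800 and q* = 7280.
Because the ceiling (2476) lies below the market-clearing price, it is binding.
At p = 2476: qd = 30080 - 6·2476 = 15224 and qs = 4·2476 - 7920 = 1984.
Shortage = qd - qs = 15224 - 1984 = 13240.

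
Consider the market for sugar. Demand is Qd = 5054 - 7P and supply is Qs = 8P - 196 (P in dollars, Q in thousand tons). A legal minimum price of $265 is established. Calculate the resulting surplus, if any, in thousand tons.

0

Without the control the market clears where 5054 - 7P = 8P - 196, i.e. P* = 350 and Q* = 2604.
Since 265 is below P* = 350, the floor does not bind and the free-market outcome prevails.
Since the control does not bind, there is no surplus.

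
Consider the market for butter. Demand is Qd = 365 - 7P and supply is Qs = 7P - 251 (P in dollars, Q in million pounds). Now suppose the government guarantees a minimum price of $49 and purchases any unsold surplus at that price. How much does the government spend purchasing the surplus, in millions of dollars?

Equilibrium: 365 - 7P = 7P - 251, so 616 = 14P and P* = 44, Q* = 57.
Because the floor (49) lies above the market-clearing price, it is binding.
At P = 49: Qd = 365 - 7·49 = 22 and Qs = 7·49 - 251 = 92.
Surplus = Qs - Qd = 70.
Government expenditure = surplus × support price = 70 × 49 = 3430.

3430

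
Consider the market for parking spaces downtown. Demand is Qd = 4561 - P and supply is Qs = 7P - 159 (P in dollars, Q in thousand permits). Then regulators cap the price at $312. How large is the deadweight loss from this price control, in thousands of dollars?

2163952

In a free market, 4561 - P = 7P - 159 gives the equilibrium P* = 590, Q* = 3971.
Since 312 < 590, the ceiling is binding.
At P = 312: Qd = 4561 - 312 = 4249 and Qs = 7·312 - 159 = 2025.
Quantity traded falls to 2025. At Q = 2025 the demand price is 4561 - 2025 = 2536 and the supply price is (159 + 2025)/7 = 312.
Deadweight loss = ½ · (2536 - 312) · (3971 - 2025) = ½ · 2224 · 1946 = 2163952.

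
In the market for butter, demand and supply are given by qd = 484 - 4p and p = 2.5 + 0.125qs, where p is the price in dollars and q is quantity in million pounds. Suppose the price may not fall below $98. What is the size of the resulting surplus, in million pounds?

Rearranging supply gives qs = 8p - 20. Without the control the market clears where 484 - 4p = 8p - 20, i.e. p* = 42 and q* = 316.
The floor of 98 is above the equilibrium price 42, so it binds.
At p = 98: qd = 484 - 4·98 = 92 and qs = 8·98 - 20 = 764.
Surplus = qs - qd = 764 - 92 = 672.

672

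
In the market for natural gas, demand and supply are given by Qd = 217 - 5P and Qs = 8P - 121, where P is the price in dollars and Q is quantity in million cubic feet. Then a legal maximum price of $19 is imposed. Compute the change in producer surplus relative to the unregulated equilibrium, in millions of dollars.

-413

Setting quantity demanded equal to quantity supplied, 217 - 5P = 8P - 121, gives P* = 26 and Q* = 87.
Because the ceiling (19) lies below the market-clearing price, it is binding.
At P = 19: Qd = 217 - 5·19 = 122 and Qs = 8·19 - 121 = 31.
Producer surplus without the control is ½ · (26 - 15.125) · 87 = 473.0625.
With the ceiling, producers sell 31 units at 19, so PS = ½ · (19 - 15.125) · 31 = 60.0625.
Change in producer surplus = 60.0625 - 473.0625 = -413.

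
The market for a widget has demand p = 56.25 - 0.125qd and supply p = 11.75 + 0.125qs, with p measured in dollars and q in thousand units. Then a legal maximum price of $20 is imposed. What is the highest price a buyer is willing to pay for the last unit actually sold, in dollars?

Rearranging demand gives qd = 450 - 8p; rearranging supply gives qs = 8p - 94. Setting quantity demanded equal to quantity supplied, 450 - 8p = 8p - 94, gives p* = 34 and q* = 178.
Because the ceiling (20) lies below the market-clearing price, it is binding.
At p = 20: qd = 450 - 8·20 = 290 and qs = 8·20 - 94 = 66.
Only 66 units reach the market. On the demand curve, the marginal buyer's willingness to pay at q = 66 is (450 - 66)/8 = 48.

48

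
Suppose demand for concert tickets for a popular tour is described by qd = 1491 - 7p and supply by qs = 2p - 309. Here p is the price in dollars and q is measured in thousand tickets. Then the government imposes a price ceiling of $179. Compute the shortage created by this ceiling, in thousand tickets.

Without the control the market clears where 1491 - 7p = 2p - 309, i.e. p* = 200 and q* = 91.
Because the ceiling (179) lies below the market-clearing price, it is binding.
At p = 179: qd = 1491 - 7·179 = 238 and qs = 2·179 - 309 = 49.
Shortage = qd - qs = 238 - 49 = 189.

189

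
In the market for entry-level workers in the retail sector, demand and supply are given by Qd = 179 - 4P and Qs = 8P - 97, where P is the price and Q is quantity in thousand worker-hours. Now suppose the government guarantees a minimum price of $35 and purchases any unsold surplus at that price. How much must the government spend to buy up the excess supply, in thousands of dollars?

5040

In a free market, 179 - 4P = 8P - 97 gives the equilibrium P* = 23, Q* = 87.
Because the floor (35) lies above the market-clearing price, it is binding.
At P = 35: Qd = 179 - 4·35 = 39 and Qs = 8·35 - 97 = 183.
Surplus = Qs - Qd = 144.
Government expenditure = surplus × support price = 144 × 35 = 5040.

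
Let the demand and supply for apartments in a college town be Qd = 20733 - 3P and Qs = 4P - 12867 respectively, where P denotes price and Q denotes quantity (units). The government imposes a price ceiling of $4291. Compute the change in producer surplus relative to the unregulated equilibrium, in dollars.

Without the control the market clears where 20733 - 3P = 4P - 12867, i.e. P* = 4800 and Q* = 6333.
Because the ceiling (4291) lies below the market-clearing price, it is binding.
At P = 4291: Qd = 20733 - 3·4291 = 7860 and Qs = 4·4291 - 12867 = 4297.
Producer surplus without the control is ½ · (4800 - 3216.75) · 6333 = 5013361.125.
With the ceiling, producers sell 4297 units at 4291, so PS = ½ · (4291 - 3216.75) · 4297 = 2308026.125.
Change in producer surplus = 2308026.125 - 5013361.125 = -2705335.

-2705335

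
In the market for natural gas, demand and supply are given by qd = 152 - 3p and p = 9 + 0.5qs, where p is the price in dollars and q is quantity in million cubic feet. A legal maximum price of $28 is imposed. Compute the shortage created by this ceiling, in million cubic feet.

30

Rearranging supply gives qs = 2p - 18. In a free market, 152 - 3p = 2p - 18 gives the equilibrium p* = 34, q* = 50.
Because the ceiling (28) lies below the market-clearing price, it is binding.
At p = 28: qd = 152 - 3·28 = 68 and qs = 2·28 - 18 = 38.
Shortage = qd - qs = 68 - 38 = 30.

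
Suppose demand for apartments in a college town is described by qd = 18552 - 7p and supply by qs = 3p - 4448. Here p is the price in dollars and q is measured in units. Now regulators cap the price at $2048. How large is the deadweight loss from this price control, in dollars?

136080

In a free market, 18552 - 7p = 3p - 4448 gives the equilibrium p* = 2300, q* = 2452.
Since 2048 < 2300, the ceiling is binding.
At p = 2048: qd = 18552 - 7·2048 = 4216 and qs = 3·2048 - 4448 = 1696.
Quantity traded falls to 1696. At q = 1696 the demand price is (18552 - 1696)/7 = 2408 and the supply price is (4448 + 1696)/3 = 2048.
Deadweight loss = ½ · (2408 - 2048) · (2452 - 1696) = ½ · 360 · 756 = 136080.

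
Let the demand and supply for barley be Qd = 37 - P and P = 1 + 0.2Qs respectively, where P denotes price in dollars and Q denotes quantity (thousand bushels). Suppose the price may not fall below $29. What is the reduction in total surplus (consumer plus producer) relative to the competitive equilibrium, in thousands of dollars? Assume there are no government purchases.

290.4

Rearranging supply gives Qs = 5P - 5. In a free market, 37 - P = 5P - 5 gives the equilibrium P* = 7, Q* = 30.
Because the floor (29) lies above the market-clearing price, it is binding.
At P = 29: Qd = 37 - 29 = 8 and Qs = 5·29 - 5 = 140.
Quantity traded falls to 8. At Q = 8 the demand price is 37 - 8 = 29 and the supply price is (5 + 8)/5 = 2.6.
Deadweight loss = ½ · (29 - 2.6) · (30 - 8) = ½ · 26.4 · 22 = 290.4.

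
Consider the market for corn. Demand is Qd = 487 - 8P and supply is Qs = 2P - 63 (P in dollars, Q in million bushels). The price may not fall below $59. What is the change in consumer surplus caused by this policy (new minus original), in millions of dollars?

Setting quantity demanded equal to quantity supplied, 487 - 8P = 2P - 63, gives P* = 55 and Q* = 47.
The floor of 59 is above the equilibrium price 55, so it binds.
At P = 59: Qd = 487 - 8·59 = 15 and Qs = 2·59 - 63 = 55.
Consumer surplus without the control is ½ · (60.875 - 55) · 47 = 138.0625.
With the floor, consumers buy 15 units at 59, so CS = ½ · (60.875 - 59) · 15 = 14.0625.
Change in consumer surplus = 14.0625 - 138.0625 = -124.

-124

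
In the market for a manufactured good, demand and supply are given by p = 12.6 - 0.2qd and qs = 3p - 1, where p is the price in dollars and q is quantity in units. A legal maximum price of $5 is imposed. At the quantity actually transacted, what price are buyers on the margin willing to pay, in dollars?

9.8

Rearranging demand gives qd = 63 - 5p. In a free market, 63 - 5p = 3p - 1 gives the equilibrium p* = 8, q* = 23.
Since 5 < 8, the ceiling is binding.
At p = 5: qd = 63 - 5·5 = 38 and qs = 3·5 - 1 = 14.
Only 14 units reach the market. On the demand curve, the marginal buyer's willingness to pay at q = 14 is (63 - 14)/5 = 9.8.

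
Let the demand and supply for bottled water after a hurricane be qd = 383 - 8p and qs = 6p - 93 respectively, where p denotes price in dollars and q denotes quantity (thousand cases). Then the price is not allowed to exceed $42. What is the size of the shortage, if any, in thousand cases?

0

In a free market, 383 - 8p = 6p - 93 gives the equilibrium p* = 34, q* = 111.
Since 42 is above p* = 34, the ceiling does not bind and the free-market outcome prevails.
Since the control does not bind, there is no shortage.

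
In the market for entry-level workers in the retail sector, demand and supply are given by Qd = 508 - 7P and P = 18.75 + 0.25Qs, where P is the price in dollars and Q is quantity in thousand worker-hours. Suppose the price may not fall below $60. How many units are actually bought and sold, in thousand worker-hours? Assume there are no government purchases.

Rearranging supply gives Qs = 4P - 75. Equilibrium: 508 - 7P = 4P - 75, so 583 = 11P and P* = 53, Q* = 137.
Because the floor (60) lies above the market-clearing price, it is binding.
At P = 60: Qd = 508 - 7·60 = 88 and Qs = 4·60 - 75 = 165.
The quantity actually transacted is the short side, demand: 88.

88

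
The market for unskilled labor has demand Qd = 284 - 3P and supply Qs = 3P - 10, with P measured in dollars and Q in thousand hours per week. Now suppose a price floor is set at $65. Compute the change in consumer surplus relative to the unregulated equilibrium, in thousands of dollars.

Without the control the market clears where 284 - 3P = 3P - 10, i.e. P* = 49 and Q* = 137.
Since 65 > 49, the floor is binding.
At P = 65: Qd = 284 - 3·65 = 89 and Qs = 3·65 - 10 = 185.
Consumer surplus without the control is ½ · (284/3 - 49) · 137 = 18769/6.
With the floor, consumers buy 89 units at 65, so CS = ½ · (284/3 - 65) · 89 = 7921/6.
Change in consumer surplus = 7921/6 - 18769/6 = -1808.

-1808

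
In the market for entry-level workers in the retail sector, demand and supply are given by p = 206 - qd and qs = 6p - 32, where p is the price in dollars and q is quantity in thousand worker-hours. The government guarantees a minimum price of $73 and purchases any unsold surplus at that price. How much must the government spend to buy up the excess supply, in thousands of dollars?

Rearranging demand gives qd = 206 - p. In a free market, 206 - p = 6p - 32 gives the equilibrium p* = 34, q* = 172.
Since 73 > 34, the floor is binding.
At p = 73: qd = 206 - 73 = 133 and qs = 6·73 - 32 = 406.
Surplus = qs - qd = 273.
Government expenditure = surplus × support price = 273 × 73 = 19929.

19929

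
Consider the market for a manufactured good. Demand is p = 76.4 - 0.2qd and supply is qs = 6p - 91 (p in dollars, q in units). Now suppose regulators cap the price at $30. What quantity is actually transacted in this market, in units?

Rearranging demand gives qd = 382 - 5p. Without the control the market clears where 382 - 5p = 6p - 91, i.e. p* = 43 and q* = 167.
Because the ceiling (30) lies below the market-clearing price, it is binding.
At p = 30: qd = 382 - 5·30 = 232 and qs = 6·30 - 91 = 89.
The quantity actually transacted is the short side, supply: 89.

89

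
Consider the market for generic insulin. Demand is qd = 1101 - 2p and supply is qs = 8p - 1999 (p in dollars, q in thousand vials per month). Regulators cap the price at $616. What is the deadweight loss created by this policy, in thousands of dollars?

Setting quantity demanded equal to quantity supplied, 1101 - 2p = 8p - 1999, gives p* = 310 and q* = 481.
Since 616 is above p* = 310, the ceiling does not bind and the free-market outcome prevails.
Since the control does not bind, no trades are prevented and deadweight loss is zero.

0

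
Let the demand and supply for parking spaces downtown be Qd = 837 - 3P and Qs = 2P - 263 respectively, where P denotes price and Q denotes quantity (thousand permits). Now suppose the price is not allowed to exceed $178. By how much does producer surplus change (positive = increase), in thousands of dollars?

Without the control the market clears where 837 - 3P = 2P - 263, i.e. P* = 220 and Q* = 177.
The ceiling of 178 is below the equilibrium price 220, so it binds.
At P = 178: Qd = 837 - 3·178 = 303 and Qs = 2·178 - 263 = 93.
Producer surplus without the control is ½ · (220 - 131.5) · 177 = 7832.25.
With the ceiling, producers sell 93 units at 178, so PS = ½ · (178 - 131.5) · 93 = 2162.25.
Change in producer surplus = 2162.25 - 7832.25 = -5670.

-5670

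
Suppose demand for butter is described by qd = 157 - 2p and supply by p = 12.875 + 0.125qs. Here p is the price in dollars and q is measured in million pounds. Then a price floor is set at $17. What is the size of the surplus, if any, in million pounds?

0

Rearranging supply gives qs = 8p - 103. Equilibrium: 157 - 2p = 8p - 103, so 260 = 10p and p* = 26, q* = 105.
The floor of 17 is below the equilibrium price 26, so it is not binding; the market clears at p* = 26, q* = 105.
Since the control does not bind, there is no surplus.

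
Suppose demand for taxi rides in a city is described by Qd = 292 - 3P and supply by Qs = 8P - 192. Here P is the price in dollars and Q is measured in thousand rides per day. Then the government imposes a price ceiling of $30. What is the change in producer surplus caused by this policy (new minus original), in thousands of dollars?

In a free market, 292 - 3P = 8P - 192 gives the equilibrium P* = 44, Q* = 160.
Since 30 < 44, the ceiling is binding.
At P = 30: Qd = 292 - 3·30 = 202 and Qs = 8·30 - 192 = 48.
Producer surplus without the control is ½ · (44 - 24) · 160 = 1600.
With the ceiling, producers sell 48 units at 30, so PS = ½ · (30 - 24) · 48 = 144.
Change in producer surplus = 144 - 1600 = -1456.

-1456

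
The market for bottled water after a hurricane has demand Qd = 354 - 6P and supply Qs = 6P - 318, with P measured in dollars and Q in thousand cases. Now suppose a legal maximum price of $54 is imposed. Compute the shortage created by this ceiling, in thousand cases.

In a free market, 354 - 6P = 6P - 318 gives the equilibrium P* = 56, Q* = 18.
Because the ceiling (54) lies below the market-clearing price, it is binding.
At P = 54: Qd = 354 - 6·54 = 30 and Qs = 6·54 - 318 = 6.
Shortage = Qd - Qs = 30 - 6 = 24.

24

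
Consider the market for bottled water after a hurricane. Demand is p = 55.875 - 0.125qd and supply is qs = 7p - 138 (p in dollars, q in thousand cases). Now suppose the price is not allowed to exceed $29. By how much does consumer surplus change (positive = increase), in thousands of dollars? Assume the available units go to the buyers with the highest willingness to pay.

343.75

Rearranging demand gives qd = 447 - 8p. Without the control the market clears where 447 - 8p = 7p - 138, i.e. p* = 39 and q* = 135.
The ceiling of 29 is below the equilibrium price 39, so it binds.
At p = 29: qd = 447 - 8·29 = 215 and qs = 7·29 - 138 = 65.
Consumer surplus without the control is ½ · (55.875 - 39) · 135 = 1139.0625.
With the ceiling, 65 units are sold at 29 (assume they go to the highest-value buyers). The demand price at q = 65 is 47.75, so CS = ½ · [(55.875 - 29) + (47.75 - 29)] · 65 = 1482.8125.
Change in consumer surplus = 1482.8125 - 1139.0625 = 343.75.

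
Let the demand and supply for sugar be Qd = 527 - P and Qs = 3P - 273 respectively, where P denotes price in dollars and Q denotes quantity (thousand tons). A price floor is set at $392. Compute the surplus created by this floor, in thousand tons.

Equilibrium: 527 - P = 3P - 273, so 800 = 4P and P* = 200, Q* = 327.
The floor of 392 is above the equilibrium price 200, so it binds.
At P = 392: Qd = 527 - 392 = 135 and Qs = 3·392 - 273 = 903.
Surplus = Qs - Qd = 903 - 135 = 768.

768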